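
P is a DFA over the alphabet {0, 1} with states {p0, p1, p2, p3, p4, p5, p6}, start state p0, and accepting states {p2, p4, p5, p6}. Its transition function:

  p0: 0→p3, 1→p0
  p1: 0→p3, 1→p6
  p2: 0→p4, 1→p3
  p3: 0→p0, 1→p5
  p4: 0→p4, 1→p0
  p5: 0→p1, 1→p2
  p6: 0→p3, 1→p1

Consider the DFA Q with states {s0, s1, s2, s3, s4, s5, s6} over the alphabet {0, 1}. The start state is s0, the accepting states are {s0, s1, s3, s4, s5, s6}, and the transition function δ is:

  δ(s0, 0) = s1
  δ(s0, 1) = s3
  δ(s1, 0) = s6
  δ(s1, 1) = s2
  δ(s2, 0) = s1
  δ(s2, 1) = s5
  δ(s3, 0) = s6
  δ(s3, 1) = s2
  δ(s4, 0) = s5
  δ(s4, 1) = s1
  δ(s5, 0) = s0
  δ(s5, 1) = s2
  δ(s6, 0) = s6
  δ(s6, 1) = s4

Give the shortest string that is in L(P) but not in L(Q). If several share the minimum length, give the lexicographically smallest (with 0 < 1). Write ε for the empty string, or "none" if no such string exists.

The string 01 is accepted by P but not by Q.
No shorter string lies in the difference, and 01 is the lexicographically first length-2 string in L(P) \ L(Q).

01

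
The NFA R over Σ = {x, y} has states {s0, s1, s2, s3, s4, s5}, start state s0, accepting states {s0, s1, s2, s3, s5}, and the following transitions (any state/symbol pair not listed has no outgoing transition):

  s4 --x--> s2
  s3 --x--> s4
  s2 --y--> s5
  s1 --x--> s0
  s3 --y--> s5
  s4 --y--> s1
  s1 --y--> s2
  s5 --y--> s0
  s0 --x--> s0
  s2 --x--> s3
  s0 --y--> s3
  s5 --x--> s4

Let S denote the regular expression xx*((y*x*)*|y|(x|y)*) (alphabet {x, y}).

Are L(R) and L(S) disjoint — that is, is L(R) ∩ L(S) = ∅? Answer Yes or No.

No

The string x is accepted by both R and S.
Hence L(R) ∩ L(S) ≠ ∅.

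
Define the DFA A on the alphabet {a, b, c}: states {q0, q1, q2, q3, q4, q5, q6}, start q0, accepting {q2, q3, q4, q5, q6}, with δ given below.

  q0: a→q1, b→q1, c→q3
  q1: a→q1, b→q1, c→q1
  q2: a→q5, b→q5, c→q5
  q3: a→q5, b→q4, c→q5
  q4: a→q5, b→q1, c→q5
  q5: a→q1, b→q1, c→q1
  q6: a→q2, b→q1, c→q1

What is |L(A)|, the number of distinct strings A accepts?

6

The useful subgraph on states {q0, q3, q4, q5} is acyclic, so L(A) is finite; the longest accepting path visits 4 useful states, giving maximum string length 3.
Counting accepting paths from q0 by length: 1 of length 1, 3 of length 2, 2 of length 3. Total 6.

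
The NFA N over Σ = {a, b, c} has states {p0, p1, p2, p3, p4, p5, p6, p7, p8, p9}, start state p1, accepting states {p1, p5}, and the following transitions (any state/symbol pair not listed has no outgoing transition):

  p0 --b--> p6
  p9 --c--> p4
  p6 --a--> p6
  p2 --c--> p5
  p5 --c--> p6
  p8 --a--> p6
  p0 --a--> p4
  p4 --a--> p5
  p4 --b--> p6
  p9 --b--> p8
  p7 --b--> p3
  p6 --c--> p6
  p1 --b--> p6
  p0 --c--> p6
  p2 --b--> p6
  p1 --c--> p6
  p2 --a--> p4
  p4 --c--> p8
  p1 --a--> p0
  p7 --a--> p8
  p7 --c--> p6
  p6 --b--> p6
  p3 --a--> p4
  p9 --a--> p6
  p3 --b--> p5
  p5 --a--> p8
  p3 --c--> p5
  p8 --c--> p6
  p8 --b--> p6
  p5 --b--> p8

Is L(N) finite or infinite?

The useful states (reachable from p1 and able to reach an accepting state) are {p0, p1, p4, p5}.
Restricted to these states the transition graph has no cycle, so every accepting path has bounded length and L is finite.

finite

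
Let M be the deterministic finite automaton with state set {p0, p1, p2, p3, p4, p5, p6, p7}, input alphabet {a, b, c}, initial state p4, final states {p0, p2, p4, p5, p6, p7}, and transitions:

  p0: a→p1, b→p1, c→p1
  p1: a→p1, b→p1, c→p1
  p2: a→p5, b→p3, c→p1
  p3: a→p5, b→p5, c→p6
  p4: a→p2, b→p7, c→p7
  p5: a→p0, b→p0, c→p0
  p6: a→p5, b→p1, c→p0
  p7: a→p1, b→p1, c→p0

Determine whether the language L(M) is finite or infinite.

finite

The useful states (reachable from p4 and able to reach an accepting state) are {p0, p2, p3, p4, p5, p6, p7}.
Restricted to these states the transition graph has no cycle, so every accepting path has bounded length and L is finite.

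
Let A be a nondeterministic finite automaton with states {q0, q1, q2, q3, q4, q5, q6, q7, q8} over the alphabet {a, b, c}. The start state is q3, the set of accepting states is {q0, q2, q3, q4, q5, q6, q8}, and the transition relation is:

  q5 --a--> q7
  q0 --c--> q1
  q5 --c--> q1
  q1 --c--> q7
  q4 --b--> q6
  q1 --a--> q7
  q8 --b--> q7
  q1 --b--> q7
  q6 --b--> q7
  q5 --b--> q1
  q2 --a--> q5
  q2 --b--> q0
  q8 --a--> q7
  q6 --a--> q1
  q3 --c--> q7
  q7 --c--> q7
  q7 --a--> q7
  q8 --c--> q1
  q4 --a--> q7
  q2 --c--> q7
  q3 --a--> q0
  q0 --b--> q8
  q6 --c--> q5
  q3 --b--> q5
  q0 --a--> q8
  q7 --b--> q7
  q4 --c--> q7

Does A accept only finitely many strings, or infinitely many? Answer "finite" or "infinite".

The useful states (reachable from q3 and able to reach an accepting state) are {q0, q3, q5, q8}.
Restricted to these states the transition graph has no cycle, so every accepting path has bounded length and L is finite.

finite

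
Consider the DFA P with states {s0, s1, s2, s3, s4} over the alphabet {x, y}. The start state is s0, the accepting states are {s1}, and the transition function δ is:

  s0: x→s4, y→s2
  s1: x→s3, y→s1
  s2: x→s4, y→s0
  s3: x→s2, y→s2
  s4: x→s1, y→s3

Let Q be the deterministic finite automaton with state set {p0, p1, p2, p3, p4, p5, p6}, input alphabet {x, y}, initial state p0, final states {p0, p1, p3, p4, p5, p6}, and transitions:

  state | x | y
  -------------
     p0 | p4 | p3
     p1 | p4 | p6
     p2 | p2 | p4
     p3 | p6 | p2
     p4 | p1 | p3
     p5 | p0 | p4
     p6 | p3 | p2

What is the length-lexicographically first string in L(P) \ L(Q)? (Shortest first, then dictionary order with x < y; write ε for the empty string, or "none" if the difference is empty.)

The string xxyy is accepted by P but not by Q.
No shorter string lies in the difference, and xxyy is the lexicographically first length-4 string in L(P) \ L(Q).

xxyy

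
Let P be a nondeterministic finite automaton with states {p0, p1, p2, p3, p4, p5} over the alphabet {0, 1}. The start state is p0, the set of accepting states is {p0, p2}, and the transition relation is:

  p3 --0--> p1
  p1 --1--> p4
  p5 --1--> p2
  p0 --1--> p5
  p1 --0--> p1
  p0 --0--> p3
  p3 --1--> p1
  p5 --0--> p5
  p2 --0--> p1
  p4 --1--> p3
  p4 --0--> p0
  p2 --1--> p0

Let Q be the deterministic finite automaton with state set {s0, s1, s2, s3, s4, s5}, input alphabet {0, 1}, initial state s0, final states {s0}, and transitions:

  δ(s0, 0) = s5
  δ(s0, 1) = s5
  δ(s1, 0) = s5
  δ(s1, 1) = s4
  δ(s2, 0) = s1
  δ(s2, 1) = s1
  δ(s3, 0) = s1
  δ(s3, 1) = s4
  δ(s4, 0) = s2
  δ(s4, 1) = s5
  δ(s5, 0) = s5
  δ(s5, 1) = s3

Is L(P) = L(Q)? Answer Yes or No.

No

The string 11 is accepted by P but rejected by Q.
So L(P) ≠ L(Q).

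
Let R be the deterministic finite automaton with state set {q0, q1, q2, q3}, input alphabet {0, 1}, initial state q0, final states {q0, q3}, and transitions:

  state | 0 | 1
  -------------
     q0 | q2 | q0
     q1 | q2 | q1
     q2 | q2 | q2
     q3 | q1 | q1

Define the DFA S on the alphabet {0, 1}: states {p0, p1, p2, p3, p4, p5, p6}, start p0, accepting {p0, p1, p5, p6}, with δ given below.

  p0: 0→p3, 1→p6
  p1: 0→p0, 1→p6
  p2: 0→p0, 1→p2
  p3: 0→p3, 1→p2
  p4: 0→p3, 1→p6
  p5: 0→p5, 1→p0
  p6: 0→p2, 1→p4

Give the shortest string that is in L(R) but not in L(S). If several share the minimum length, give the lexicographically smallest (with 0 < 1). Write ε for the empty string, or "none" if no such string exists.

11

The string 11 is accepted by R but not by S.
No shorter string lies in the difference, and 11 is the lexicographically first length-2 string in L(R) \ L(S).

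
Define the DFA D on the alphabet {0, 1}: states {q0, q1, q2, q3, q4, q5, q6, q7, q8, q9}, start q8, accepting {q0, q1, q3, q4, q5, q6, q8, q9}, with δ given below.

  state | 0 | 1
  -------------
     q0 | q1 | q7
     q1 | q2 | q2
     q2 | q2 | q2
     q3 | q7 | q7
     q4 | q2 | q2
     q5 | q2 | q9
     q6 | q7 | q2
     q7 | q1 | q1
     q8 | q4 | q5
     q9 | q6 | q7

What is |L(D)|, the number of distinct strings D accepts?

9

The useful subgraph on states {q1, q4, q5, q6, q7, q8, q9} is acyclic, so L(D) is finite; the longest accepting path visits 6 useful states, giving maximum string length 5.
Counting accepting paths from q8 by length: 1 of length 0, 2 of length 1, 1 of length 2, 1 of length 3, 2 of length 4, 2 of length 5. Total 9.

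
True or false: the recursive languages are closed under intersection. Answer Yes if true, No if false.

Yes

Run both deciders on the input and accept iff both accept; the combined machine always halts.
So the recursive languages are closed under intersection.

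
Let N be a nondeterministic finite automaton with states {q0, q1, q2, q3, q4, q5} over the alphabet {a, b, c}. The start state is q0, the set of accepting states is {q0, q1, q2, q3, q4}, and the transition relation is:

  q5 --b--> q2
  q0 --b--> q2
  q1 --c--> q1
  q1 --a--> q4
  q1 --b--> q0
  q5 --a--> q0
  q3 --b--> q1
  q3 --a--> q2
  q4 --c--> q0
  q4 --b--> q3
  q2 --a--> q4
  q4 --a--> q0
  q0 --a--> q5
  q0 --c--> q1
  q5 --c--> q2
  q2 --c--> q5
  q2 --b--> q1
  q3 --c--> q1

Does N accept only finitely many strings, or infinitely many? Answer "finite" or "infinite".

infinite

State q0 is reachable from the start and can reach an accepting state, and it lies on the cycle q0 → q1 → q0.
Traversing that cycle any number of times yields accepted strings of unbounded length, so the language is infinite.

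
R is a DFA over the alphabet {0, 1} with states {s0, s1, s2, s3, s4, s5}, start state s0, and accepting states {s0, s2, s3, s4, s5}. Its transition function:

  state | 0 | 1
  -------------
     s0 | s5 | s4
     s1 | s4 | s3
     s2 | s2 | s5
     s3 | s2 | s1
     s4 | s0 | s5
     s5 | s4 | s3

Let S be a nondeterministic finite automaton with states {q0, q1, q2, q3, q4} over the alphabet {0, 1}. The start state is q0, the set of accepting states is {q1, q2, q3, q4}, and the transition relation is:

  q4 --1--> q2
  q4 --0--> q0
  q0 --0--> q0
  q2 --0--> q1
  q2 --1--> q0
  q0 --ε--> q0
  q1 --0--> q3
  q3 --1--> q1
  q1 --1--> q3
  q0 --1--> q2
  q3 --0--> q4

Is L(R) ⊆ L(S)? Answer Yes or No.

The empty string ε is in L(R) but not in L(S).
So L(R) ⊄ L(S).

No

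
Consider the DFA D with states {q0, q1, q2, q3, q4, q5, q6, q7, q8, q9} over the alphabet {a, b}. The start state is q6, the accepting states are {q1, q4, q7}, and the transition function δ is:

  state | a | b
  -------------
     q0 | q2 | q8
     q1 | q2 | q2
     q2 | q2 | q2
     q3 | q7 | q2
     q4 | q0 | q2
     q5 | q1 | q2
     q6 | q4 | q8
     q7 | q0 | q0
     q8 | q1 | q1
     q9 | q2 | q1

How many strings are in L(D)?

5

The useful subgraph on states {q0, q1, q4, q6, q8} is acyclic, so L(D) is finite; the longest accepting path visits 5 useful states, giving maximum string length 4.
Counting accepting paths from q6 by length: 1 of length 1, 2 of length 2, 2 of length 4. Total 5.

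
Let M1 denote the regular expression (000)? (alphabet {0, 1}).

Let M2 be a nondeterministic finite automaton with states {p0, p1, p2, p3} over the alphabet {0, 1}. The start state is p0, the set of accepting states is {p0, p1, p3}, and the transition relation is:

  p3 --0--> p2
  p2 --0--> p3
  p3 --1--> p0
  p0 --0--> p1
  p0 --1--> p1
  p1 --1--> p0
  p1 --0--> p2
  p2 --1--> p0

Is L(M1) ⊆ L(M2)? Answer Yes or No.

Converting the expression M1 to a DFA (subset construction, then merging equivalent states) gives the minimal DFA with states {r0, r1, r2, r3, r4}, start state r0, accepting states {r0, r4} and transitions r0: 0→r1, 1→r2; r1: 0→r3, 1→r2; r2: 0→r2, 1→r2; r3: 0→r4, 1→r2; r4: 0→r2, 1→r2.
Exploring the product automaton M1 × M2 from the start pair (r0, p0), following both machines on each input symbol, reaches 8 state pairs: (r0, p0), (r1, p1), (r2, p1), (r3, p2), (r2, p0), (r2, p2), (r4, p3), (r2, p3).
M1 accepts in {r0, r4} and M2 accepts in {p0, p1, p3}. The reachable pairs whose M1-component is accepting are (r0, p0), (r4, p3); in each of them the M2-component is accepting too, so the product for L(M1) \ L(M2) (M1-component accepting, M2-component rejecting) has no reachable accepting pair and the difference is empty.
Hence every string in L(M1) is also in L(M2).

Yes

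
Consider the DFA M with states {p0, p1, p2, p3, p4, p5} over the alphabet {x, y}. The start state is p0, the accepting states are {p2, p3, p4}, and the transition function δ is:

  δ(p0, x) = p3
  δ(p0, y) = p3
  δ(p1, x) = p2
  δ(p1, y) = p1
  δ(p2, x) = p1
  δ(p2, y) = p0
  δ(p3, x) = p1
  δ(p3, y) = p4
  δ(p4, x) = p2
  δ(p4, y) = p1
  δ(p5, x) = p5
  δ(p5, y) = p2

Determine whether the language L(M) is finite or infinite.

infinite

State p1 is reachable from the start and can reach an accepting state, and it lies on the cycle p1 → p1.
Traversing that cycle any number of times yields accepted strings of unbounded length, so the language is infinite.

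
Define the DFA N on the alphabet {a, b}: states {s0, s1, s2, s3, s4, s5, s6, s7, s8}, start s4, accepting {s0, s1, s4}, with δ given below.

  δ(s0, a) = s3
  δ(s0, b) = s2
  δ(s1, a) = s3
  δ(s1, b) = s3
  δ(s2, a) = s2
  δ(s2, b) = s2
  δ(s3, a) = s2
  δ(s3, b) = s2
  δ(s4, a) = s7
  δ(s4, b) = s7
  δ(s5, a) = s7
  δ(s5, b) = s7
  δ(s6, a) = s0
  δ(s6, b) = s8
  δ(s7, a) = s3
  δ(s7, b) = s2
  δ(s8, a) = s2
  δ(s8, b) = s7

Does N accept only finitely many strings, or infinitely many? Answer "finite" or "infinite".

finite

The useful states (reachable from s4 and able to reach an accepting state) are {s4}.
Restricted to these states the transition graph has no cycle, so every accepting path has bounded length and L is finite.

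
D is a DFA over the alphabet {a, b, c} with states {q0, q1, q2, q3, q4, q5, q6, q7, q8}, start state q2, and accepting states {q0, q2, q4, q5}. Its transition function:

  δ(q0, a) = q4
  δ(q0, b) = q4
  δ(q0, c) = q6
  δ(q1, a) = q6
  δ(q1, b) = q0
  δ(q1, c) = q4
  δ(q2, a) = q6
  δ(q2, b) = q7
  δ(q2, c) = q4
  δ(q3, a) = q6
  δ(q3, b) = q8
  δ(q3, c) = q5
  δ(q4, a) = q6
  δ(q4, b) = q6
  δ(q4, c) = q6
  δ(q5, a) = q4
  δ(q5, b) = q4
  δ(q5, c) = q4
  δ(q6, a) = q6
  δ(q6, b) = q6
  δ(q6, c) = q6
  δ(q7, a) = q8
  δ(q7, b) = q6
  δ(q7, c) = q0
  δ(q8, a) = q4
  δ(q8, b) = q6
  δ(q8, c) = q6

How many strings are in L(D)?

The useful subgraph on states {q0, q2, q4, q7, q8} is acyclic, so L(D) is finite; the longest accepting path visits 4 useful states, giving maximum string length 3.
Counting accepting paths from q2 by length: 1 of length 0, 1 of length 1, 1 of length 2, 3 of length 3. Total 6.

6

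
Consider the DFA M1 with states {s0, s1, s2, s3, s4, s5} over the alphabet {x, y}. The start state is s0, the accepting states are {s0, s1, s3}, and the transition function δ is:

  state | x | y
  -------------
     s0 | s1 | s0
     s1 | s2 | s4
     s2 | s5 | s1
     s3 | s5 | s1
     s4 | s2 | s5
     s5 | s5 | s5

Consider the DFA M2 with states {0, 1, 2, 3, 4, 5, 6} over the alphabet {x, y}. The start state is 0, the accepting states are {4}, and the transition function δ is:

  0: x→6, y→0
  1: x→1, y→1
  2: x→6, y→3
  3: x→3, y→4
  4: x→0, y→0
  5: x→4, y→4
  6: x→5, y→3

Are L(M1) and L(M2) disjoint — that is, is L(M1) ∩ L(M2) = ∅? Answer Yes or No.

The string xxy is accepted by both M1 and M2.
Hence L(M1) ∩ L(M2) ≠ ∅.

No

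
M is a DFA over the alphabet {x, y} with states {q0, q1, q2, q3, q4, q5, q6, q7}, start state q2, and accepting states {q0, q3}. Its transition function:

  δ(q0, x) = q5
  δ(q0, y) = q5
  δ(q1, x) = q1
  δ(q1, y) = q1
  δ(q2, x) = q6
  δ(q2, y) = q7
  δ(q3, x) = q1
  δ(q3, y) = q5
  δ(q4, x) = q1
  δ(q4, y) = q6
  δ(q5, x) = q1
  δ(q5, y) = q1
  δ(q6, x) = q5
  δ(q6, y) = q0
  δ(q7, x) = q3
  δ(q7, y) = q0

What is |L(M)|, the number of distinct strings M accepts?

The useful subgraph on states {q0, q2, q3, q6, q7} is acyclic, so L(M) is finite; the longest accepting path visits 3 useful states, giving maximum string length 2.
Counting accepting paths from q2 by length: 3 of length 2. Total 3.

3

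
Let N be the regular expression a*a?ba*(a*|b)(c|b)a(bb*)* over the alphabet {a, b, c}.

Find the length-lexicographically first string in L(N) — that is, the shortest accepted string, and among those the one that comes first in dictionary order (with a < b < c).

By inspection of the expression, no string of length less than 3 matches, and bba is the lexicographically first match of length 3.

bba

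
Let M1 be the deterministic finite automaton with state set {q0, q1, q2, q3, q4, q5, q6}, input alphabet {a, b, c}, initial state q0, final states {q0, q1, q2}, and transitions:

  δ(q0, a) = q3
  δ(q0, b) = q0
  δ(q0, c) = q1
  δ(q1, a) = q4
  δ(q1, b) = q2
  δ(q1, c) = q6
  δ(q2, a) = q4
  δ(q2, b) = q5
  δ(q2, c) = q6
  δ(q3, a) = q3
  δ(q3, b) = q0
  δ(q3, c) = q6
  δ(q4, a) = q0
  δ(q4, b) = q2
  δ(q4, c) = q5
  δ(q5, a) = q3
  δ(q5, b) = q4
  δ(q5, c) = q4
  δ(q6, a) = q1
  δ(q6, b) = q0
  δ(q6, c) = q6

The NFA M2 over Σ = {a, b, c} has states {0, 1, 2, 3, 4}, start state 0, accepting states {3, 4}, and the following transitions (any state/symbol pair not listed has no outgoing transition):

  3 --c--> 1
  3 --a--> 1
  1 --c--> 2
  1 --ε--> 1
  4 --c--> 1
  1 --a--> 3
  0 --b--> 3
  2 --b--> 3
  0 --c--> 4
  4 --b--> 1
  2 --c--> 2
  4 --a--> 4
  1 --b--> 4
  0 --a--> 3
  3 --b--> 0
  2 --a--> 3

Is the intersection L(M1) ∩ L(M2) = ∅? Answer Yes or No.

No

The string b is accepted by both M1 and M2.
Hence L(M1) ∩ L(M2) ≠ ∅.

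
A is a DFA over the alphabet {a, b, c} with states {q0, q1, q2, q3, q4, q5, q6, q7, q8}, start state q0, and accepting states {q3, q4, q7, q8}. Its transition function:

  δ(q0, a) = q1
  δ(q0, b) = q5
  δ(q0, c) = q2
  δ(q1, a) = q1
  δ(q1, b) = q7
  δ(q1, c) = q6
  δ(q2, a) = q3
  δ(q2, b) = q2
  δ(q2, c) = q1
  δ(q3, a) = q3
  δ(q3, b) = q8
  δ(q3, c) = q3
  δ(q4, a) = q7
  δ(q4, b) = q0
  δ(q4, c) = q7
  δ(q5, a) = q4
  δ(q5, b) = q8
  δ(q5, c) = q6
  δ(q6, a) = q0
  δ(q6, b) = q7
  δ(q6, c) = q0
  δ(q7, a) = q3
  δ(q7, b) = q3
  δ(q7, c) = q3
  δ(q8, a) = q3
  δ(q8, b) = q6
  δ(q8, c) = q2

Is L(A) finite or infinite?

State q1 is reachable from the start and can reach an accepting state, and it lies on the cycle q1 → q1.
Traversing that cycle any number of times yields accepted strings of unbounded length, so the language is infinite.

infinite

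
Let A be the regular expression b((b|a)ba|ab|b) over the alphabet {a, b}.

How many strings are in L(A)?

4

The expression has no Kleene star, so L(A) is finite. Expanding the alternatives gives {bb, bab, baba, bbba}.
That is 1 of length 2, 1 of length 3, 2 of length 4: 4 strings in all.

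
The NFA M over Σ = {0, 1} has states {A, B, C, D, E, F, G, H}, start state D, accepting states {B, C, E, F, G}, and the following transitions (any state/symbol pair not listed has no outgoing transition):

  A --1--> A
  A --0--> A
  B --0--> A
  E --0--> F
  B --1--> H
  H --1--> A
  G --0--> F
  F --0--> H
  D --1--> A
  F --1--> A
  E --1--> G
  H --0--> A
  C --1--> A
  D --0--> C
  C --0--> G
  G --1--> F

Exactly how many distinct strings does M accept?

4

The useful subgraph on states {C, D, F, G} is acyclic, so L(M) is finite; the longest accepting path visits 4 useful states, giving maximum string length 3.
Counting accepting paths from D by length: 1 of length 1, 1 of length 2, 2 of length 3. Total 4.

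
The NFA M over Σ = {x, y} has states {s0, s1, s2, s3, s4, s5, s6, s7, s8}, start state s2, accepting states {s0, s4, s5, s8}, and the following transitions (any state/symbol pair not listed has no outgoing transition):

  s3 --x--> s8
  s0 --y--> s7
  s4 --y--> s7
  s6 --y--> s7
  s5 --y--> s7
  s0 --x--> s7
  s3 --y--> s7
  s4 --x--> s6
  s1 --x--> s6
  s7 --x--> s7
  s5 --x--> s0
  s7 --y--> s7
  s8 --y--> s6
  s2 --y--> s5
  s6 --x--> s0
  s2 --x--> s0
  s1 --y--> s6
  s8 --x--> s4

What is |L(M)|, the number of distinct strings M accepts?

The useful subgraph on states {s0, s2, s5} is acyclic, so L(M) is finite; the longest accepting path visits 3 useful states, giving maximum string length 2.
Counting accepting paths from s2 by length: 2 of length 1, 1 of length 2. Total 3.

3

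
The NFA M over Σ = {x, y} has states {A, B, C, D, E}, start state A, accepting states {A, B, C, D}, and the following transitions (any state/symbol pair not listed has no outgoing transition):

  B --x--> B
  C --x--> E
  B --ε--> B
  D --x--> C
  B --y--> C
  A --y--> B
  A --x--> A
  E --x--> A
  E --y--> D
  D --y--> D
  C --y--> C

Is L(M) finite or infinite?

State A is reachable from the start and can reach an accepting state, and it lies on the cycle A → A.
Traversing that cycle any number of times yields accepted strings of unbounded length, so the language is infinite.

infinite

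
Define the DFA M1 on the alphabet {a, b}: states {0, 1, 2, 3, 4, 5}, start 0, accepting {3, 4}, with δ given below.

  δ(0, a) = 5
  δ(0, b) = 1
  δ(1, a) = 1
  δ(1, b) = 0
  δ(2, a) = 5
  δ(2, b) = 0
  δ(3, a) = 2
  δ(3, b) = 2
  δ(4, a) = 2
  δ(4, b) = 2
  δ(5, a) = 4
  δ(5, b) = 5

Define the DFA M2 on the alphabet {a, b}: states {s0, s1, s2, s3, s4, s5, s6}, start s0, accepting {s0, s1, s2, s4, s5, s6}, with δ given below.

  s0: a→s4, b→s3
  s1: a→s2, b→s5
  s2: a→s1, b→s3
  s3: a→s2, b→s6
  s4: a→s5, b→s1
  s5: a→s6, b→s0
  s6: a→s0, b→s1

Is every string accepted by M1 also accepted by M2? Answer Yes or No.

Yes

Exploring the product automaton M1 × M2 from the start pair (0, s0), following both machines on each input symbol, reaches 32 state pairs: (0, s0), (5, s4), (1, s3), (4, s5), (5, s1), (1, s2), (0, s6), (2, s6), (2, s0), (4, s2), (5, s5), (1, s1), (0, s3), (5, s0), (0, s1), (2, s1), (2, s3), (4, s6), (0, s5), (5, s2), (1, s6), (4, s4), (5, s3), (1, s5), (5, s6), (1, s0), (4, s1), (2, s5), (4, s0), (1, s4), (2, s2), (2, s4).
M1 accepts in {3, 4} and M2 accepts in {s0, s1, s2, s4, s5, s6}. The reachable pairs whose M1-component is accepting are (4, s5), (4, s2), (4, s6), (4, s4), (4, s1), (4, s0); in each of them the M2-component is accepting too, so the product for L(M1) \ L(M2) (M1-component accepting, M2-component rejecting) has no reachable accepting pair and the difference is empty.
Hence every string in L(M1) is also in L(M2).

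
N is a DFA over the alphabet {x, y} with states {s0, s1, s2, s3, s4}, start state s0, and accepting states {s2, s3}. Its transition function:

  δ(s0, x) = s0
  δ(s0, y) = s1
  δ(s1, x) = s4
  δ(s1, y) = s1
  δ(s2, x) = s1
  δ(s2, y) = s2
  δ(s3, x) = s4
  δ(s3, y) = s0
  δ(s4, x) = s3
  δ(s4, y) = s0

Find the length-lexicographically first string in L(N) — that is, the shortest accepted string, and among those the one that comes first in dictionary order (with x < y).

yxx

A breadth-first search from s0 reaches an accepting state first via the path s0 → s1 → s4 → s3 on input yxx.
No string of length < 3 is accepted (BFS exhausts all shorter strings without reaching an accepting state), and yxx is the lexicographically least accepting string of length 3.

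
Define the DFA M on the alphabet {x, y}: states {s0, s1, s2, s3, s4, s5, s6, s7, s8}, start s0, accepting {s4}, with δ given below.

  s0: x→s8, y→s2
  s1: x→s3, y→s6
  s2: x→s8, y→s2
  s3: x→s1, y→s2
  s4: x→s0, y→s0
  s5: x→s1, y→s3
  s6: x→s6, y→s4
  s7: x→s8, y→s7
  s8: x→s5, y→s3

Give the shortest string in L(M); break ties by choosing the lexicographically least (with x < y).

xxxyy

A breadth-first search from s0 reaches an accepting state first via the path s0 → s8 → s5 → s1 → s6 → s4 on input xxxyy.
No string of length < 5 is accepted (BFS exhausts all shorter strings without reaching an accepting state), and xxxyy is the lexicographically least accepting string of length 5.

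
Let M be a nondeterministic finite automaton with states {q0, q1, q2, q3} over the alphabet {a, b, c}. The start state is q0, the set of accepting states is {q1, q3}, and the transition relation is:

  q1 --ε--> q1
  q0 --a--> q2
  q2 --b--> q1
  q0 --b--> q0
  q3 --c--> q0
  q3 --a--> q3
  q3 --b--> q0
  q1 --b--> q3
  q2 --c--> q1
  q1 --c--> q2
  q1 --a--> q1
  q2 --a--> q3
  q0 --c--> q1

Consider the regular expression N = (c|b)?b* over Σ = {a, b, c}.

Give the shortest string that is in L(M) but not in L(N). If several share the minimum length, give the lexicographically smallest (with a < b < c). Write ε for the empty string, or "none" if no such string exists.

The string aa is accepted by M but not by N.
No shorter string lies in the difference, and aa is the lexicographically first length-2 string in L(M) \ L(N).

aa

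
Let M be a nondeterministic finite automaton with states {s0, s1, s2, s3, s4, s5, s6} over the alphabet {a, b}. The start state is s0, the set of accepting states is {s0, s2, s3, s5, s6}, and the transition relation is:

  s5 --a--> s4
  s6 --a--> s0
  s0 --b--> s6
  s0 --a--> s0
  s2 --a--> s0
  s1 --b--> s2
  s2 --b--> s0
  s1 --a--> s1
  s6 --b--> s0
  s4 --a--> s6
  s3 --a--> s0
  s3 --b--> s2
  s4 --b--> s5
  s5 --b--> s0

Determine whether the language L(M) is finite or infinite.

State s0 is reachable from the start and can reach an accepting state, and it lies on the cycle s0 → s0.
Traversing that cycle any number of times yields accepted strings of unbounded length, so the language is infinite.

infinite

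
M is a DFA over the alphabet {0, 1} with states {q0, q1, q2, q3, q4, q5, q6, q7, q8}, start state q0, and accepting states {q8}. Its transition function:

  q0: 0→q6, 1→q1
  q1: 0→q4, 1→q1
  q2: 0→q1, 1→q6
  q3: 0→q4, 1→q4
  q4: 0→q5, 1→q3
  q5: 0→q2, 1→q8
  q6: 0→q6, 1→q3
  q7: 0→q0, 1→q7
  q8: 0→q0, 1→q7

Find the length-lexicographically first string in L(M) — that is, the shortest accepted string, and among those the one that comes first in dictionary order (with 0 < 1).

1001

A breadth-first search from q0 reaches an accepting state first via the path q0 → q1 → q4 → q5 → q8 on input 1001.
No string of length < 4 is accepted (BFS exhausts all shorter strings without reaching an accepting state), and 1001 is the lexicographically least accepting string of length 4.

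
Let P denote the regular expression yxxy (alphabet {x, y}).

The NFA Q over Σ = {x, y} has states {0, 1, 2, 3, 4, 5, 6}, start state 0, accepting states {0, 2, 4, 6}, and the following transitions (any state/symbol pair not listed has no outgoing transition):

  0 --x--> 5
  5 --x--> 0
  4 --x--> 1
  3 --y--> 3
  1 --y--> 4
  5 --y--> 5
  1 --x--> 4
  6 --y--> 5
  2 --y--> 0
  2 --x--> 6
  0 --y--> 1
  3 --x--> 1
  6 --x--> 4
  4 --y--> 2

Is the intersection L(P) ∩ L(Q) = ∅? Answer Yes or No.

The string yxxy is accepted by both P and Q.
Hence L(P) ∩ L(Q) ≠ ∅.

No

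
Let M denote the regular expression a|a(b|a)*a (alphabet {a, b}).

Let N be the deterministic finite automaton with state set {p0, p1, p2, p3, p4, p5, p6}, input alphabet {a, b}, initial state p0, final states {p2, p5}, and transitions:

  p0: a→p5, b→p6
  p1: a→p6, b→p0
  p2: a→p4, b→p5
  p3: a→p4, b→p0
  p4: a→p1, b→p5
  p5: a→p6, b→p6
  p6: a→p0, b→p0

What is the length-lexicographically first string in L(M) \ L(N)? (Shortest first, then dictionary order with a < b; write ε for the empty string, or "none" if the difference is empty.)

The string aa is accepted by M but not by N.
No shorter string lies in the difference, and aa is the lexicographically first length-2 string in L(M) \ L(N).

aa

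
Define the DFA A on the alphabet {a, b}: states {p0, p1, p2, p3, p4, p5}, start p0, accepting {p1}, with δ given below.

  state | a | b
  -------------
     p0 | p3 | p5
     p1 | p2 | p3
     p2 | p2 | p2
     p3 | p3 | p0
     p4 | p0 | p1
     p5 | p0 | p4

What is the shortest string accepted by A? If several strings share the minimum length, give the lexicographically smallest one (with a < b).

bbb

A breadth-first search from p0 reaches an accepting state first via the path p0 → p5 → p4 → p1 on input bbb.
No string of length < 3 is accepted (BFS exhausts all shorter strings without reaching an accepting state), and bbb is the lexicographically least accepting string of length 3.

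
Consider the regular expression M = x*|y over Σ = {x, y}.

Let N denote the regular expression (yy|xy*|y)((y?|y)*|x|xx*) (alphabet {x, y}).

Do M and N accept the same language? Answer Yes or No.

No

The empty string ε is accepted by M but rejected by N.
So L(M) ≠ L(N).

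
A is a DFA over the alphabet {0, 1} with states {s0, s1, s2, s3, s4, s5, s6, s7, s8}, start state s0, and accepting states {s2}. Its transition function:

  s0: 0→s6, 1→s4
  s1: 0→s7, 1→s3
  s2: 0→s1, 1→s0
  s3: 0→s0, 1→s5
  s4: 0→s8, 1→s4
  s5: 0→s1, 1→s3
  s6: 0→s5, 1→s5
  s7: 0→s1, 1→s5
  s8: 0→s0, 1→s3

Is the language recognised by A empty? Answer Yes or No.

Yes

The states reachable from the start state are {s0, s1, s3, s4, s5, s6, s7, s8}.
None of the accepting states {s2} is reachable, so no string is accepted and L(A) = ∅.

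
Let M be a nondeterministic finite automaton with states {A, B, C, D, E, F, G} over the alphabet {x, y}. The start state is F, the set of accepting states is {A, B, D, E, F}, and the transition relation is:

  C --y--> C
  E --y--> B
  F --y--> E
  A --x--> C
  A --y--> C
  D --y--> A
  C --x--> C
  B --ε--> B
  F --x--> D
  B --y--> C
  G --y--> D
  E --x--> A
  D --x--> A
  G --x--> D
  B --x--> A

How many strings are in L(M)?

8

The useful subgraph on states {A, B, D, E, F} is acyclic, so L(M) is finite; the longest accepting path visits 4 useful states, giving maximum string length 3.
Counting accepting paths from F by length: 1 of length 0, 2 of length 1, 4 of length 2, 1 of length 3. Total 8.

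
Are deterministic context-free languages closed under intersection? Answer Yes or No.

No

DCFLs are closed under complement (normalise the DPDA to read all of its input, then flip the verdict). If they were also closed under intersection, De Morgan would make them closed under union; but {aⁿbⁿ : n≥0} and {aⁿb²ⁿ : n≥0} are DCFLs (push the a's; pop one per b, respectively one per two b's) whose union no deterministic PDA accepts: a DPDA for it would have a single run on aⁿb²ⁿ, accepting after the prefix aⁿbⁿ and accepting again after n more b's; an ordinary PDA that simulates it on a's and b's and, at any moment when it is accepting, may switch to reading only a fresh letter c while feeding each c to the simulation as a b, would accept aⁱbʲcᵏ (k≥1) exactly when both aⁱbʲ and aⁱbʲ⁺ᵏ are in the language, i.e. its language intersected with the regular set a*b*c⁺ would be exactly {aⁿbⁿcⁿ : n≥1} — impossible, since context-free languages are closed under intersection with regular sets and {aⁿbⁿcⁿ} is not context-free.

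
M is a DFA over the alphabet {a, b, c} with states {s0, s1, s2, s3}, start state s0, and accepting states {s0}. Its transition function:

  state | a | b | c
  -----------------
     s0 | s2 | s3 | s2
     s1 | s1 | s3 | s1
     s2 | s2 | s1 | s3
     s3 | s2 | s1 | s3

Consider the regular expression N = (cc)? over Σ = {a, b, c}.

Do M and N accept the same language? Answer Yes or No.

No

The string cc is accepted by N but rejected by M.
So L(M) ≠ L(N).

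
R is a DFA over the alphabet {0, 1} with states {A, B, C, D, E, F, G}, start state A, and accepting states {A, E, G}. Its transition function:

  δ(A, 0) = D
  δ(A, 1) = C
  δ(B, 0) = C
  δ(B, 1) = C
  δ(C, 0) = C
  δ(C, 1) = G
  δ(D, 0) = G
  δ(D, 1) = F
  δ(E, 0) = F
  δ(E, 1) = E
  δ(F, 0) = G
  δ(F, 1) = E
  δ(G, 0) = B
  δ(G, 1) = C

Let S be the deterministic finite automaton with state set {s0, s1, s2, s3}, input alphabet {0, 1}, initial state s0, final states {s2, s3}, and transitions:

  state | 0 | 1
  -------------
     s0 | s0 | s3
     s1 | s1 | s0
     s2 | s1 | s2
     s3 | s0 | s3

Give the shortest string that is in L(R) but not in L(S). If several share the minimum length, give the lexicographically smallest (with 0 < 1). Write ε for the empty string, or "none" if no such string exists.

ε

The empty string ε is accepted by R but not by S.
Since ε is the unique shortest string, it is the required witness.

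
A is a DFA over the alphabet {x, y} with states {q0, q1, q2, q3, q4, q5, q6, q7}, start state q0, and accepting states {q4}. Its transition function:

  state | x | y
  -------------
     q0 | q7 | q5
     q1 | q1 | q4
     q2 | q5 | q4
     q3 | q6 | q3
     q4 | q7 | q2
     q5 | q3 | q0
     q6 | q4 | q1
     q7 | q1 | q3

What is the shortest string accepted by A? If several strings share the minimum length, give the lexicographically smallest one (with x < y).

xxy

A breadth-first search from q0 reaches an accepting state first via the path q0 → q7 → q1 → q4 on input xxy.
No string of length < 3 is accepted (BFS exhausts all shorter strings without reaching an accepting state), and xxy is the lexicographically least accepting string of length 3.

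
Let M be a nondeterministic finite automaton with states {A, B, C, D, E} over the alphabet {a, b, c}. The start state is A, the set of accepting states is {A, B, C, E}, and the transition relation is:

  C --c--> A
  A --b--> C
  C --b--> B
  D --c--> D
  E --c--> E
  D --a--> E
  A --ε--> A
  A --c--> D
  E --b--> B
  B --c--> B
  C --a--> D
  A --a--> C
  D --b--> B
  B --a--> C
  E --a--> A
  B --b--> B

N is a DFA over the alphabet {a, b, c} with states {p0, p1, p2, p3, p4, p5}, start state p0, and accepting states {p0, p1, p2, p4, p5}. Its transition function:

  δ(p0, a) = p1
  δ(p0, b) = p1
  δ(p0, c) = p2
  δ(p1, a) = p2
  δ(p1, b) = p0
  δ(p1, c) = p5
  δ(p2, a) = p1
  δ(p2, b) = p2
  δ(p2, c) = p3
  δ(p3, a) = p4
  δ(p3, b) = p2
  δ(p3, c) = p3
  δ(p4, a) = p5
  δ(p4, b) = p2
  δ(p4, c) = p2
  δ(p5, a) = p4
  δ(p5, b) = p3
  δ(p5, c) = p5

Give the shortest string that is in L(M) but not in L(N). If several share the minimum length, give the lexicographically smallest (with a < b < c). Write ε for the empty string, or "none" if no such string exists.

acb

The string acb is accepted by M but not by N.
No shorter string lies in the difference, and acb is the lexicographically first length-3 string in L(M) \ L(N).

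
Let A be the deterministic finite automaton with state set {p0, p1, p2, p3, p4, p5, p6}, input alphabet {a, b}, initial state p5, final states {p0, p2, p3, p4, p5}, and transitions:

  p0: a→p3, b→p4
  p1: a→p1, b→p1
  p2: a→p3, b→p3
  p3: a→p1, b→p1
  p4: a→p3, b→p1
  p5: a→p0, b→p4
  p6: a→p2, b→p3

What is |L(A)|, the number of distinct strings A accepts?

7

The useful subgraph on states {p0, p3, p4, p5} is acyclic, so L(A) is finite; the longest accepting path visits 4 useful states, giving maximum string length 3.
Counting accepting paths from p5 by length: 1 of length 0, 2 of length 1, 3 of length 2, 1 of length 3. Total 7.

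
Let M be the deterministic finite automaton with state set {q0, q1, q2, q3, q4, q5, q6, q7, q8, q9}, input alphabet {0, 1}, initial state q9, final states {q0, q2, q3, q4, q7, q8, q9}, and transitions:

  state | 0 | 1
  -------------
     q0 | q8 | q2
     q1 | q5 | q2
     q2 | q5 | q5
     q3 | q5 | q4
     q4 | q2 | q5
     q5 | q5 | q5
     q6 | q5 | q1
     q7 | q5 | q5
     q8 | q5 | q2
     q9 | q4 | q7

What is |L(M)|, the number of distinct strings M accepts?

4

The useful subgraph on states {q2, q4, q7, q9} is acyclic, so L(M) is finite; the longest accepting path visits 3 useful states, giving maximum string length 2.
Counting accepting paths from q9 by length: 1 of length 0, 2 of length 1, 1 of length 2. Total 4.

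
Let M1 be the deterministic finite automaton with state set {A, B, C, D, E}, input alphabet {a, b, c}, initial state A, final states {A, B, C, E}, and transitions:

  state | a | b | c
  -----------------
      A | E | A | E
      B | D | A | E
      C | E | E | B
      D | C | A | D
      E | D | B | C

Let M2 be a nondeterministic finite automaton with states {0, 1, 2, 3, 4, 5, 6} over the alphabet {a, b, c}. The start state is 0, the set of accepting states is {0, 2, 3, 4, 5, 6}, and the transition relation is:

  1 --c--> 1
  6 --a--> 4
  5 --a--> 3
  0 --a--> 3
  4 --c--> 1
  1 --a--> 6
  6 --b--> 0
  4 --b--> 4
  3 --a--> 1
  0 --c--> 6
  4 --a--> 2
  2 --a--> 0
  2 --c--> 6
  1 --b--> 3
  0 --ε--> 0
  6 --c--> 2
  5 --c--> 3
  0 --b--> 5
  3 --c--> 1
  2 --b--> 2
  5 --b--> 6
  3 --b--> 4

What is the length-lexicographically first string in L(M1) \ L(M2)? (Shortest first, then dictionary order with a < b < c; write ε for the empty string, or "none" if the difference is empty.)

The string ac is accepted by M1 but not by M2.
No shorter string lies in the difference, and ac is the lexicographically first length-2 string in L(M1) \ L(M2).

ac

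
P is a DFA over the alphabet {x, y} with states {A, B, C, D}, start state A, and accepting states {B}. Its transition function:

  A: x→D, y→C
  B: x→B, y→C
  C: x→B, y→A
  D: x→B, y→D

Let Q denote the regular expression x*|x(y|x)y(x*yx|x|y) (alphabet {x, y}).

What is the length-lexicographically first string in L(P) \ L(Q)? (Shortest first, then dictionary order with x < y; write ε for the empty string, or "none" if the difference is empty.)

yx

The string yx is accepted by P but not by Q.
No shorter string lies in the difference, and yx is the lexicographically first length-2 string in L(P) \ L(Q).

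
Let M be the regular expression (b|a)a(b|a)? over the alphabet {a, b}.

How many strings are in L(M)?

6

The expression has no Kleene star, so L(M) is finite. Expanding the alternatives gives {aa, ba, aaa, aab, baa, bab}.
That is 2 of length 2, 4 of length 3: 6 strings in all.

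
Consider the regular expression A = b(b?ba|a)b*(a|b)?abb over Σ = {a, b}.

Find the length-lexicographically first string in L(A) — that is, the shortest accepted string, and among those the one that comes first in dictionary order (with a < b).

By inspection of the expression, no string of length less than 5 matches, and baabb is the lexicographically first match of length 5.

baabb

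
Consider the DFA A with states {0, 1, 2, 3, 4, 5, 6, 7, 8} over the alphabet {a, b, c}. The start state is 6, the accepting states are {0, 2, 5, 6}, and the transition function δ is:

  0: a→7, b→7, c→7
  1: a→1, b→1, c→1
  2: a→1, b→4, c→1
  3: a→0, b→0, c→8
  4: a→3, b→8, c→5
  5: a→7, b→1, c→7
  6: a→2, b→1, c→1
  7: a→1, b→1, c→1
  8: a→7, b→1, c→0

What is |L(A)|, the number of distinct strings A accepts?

7

The useful subgraph on states {0, 2, 3, 4, 5, 6, 8} is acyclic, so L(A) is finite; the longest accepting path visits 6 useful states, giving maximum string length 5.
Counting accepting paths from 6 by length: 1 of length 0, 1 of length 1, 1 of length 3, 3 of length 4, 1 of length 5. Total 7.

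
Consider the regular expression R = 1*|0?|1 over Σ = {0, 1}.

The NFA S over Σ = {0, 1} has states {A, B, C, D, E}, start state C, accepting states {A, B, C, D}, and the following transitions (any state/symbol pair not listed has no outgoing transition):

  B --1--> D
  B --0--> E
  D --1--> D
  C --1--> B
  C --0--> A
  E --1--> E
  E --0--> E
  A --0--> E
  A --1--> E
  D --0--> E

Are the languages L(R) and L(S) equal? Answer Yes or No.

Yes

Converting the expression R to a DFA (subset construction, then merging equivalent states) gives the minimal DFA with states {r0, r1, r2, r3}, start state r0, accepting states {r0, r1, r2} and transitions r0: 0→r1, 1→r2; r1: 0→r3, 1→r3; r2: 0→r3, 1→r2; r3: 0→r3, 1→r3.
Exploring the product automaton R × S from the start pair (r0, C), following both machines on each input symbol, reaches 5 state pairs: (r0, C), (r1, A), (r2, B), (r3, E), (r2, D).
R accepts in {r0, r1, r2} and S accepts in {A, B, C, D}. In every reachable pair the two components are either both accepting — (r0, C), (r1, A), (r2, B), (r2, D) — or both non-accepting, so no string is accepted by exactly one of the machines: L(R) \ L(S) and L(S) \ L(R) are both empty.
Hence every string is accepted by R iff it is accepted by S, and the two languages coincide.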